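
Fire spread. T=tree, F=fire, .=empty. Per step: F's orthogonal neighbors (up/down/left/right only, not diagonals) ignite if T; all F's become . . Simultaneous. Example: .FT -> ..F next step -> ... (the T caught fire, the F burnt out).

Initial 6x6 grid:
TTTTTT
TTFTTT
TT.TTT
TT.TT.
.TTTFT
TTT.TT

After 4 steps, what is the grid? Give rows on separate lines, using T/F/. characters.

Step 1: 7 trees catch fire, 2 burn out
  TTFTTT
  TF.FTT
  TT.TTT
  TT.TF.
  .TTF.F
  TTT.FT
Step 2: 10 trees catch fire, 7 burn out
  TF.FTT
  F...FT
  TF.FFT
  TT.F..
  .TF...
  TTT..F
Step 3: 8 trees catch fire, 10 burn out
  F...FT
  .....F
  F....F
  TF....
  .F....
  TTF...
Step 4: 3 trees catch fire, 8 burn out
  .....F
  ......
  ......
  F.....
  ......
  TF....

.....F
......
......
F.....
......
TF....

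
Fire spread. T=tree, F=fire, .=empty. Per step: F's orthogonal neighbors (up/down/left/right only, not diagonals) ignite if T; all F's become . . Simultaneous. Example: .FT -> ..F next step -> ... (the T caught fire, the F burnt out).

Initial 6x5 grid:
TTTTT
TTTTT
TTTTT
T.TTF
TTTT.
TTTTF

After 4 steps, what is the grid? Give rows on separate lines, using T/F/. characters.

Step 1: 3 trees catch fire, 2 burn out
  TTTTT
  TTTTT
  TTTTF
  T.TF.
  TTTT.
  TTTF.
Step 2: 5 trees catch fire, 3 burn out
  TTTTT
  TTTTF
  TTTF.
  T.F..
  TTTF.
  TTF..
Step 3: 5 trees catch fire, 5 burn out
  TTTTF
  TTTF.
  TTF..
  T....
  TTF..
  TF...
Step 4: 5 trees catch fire, 5 burn out
  TTTF.
  TTF..
  TF...
  T....
  TF...
  F....

TTTF.
TTF..
TF...
T....
TF...
F....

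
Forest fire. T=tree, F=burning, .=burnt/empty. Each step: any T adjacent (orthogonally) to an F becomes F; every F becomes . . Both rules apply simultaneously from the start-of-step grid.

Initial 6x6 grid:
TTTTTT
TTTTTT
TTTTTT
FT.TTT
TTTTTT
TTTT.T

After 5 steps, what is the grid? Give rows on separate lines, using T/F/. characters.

Step 1: 3 trees catch fire, 1 burn out
  TTTTTT
  TTTTTT
  FTTTTT
  .F.TTT
  FTTTTT
  TTTT.T
Step 2: 4 trees catch fire, 3 burn out
  TTTTTT
  FTTTTT
  .FTTTT
  ...TTT
  .FTTTT
  FTTT.T
Step 3: 5 trees catch fire, 4 burn out
  FTTTTT
  .FTTTT
  ..FTTT
  ...TTT
  ..FTTT
  .FTT.T
Step 4: 5 trees catch fire, 5 burn out
  .FTTTT
  ..FTTT
  ...FTT
  ...TTT
  ...FTT
  ..FT.T
Step 5: 6 trees catch fire, 5 burn out
  ..FTTT
  ...FTT
  ....FT
  ...FTT
  ....FT
  ...F.T

..FTTT
...FTT
....FT
...FTT
....FT
...F.T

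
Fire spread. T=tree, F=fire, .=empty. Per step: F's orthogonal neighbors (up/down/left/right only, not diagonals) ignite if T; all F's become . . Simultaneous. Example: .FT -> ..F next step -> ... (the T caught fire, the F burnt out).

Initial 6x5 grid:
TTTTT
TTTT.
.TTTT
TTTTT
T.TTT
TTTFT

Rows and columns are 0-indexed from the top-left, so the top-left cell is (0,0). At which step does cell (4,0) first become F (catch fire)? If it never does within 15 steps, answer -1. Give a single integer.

Step 1: cell (4,0)='T' (+3 fires, +1 burnt)
Step 2: cell (4,0)='T' (+4 fires, +3 burnt)
Step 3: cell (4,0)='T' (+4 fires, +4 burnt)
Step 4: cell (4,0)='F' (+5 fires, +4 burnt)
  -> target ignites at step 4
Step 5: cell (4,0)='.' (+4 fires, +5 burnt)
Step 6: cell (4,0)='.' (+3 fires, +4 burnt)
Step 7: cell (4,0)='.' (+2 fires, +3 burnt)
Step 8: cell (4,0)='.' (+1 fires, +2 burnt)
Step 9: cell (4,0)='.' (+0 fires, +1 burnt)
  fire out at step 9

4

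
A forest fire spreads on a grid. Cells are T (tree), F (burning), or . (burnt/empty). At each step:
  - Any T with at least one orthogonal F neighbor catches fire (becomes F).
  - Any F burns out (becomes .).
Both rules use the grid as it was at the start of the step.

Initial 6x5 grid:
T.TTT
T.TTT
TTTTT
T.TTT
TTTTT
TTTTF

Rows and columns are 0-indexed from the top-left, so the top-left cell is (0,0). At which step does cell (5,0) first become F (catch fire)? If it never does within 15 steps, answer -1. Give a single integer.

Step 1: cell (5,0)='T' (+2 fires, +1 burnt)
Step 2: cell (5,0)='T' (+3 fires, +2 burnt)
Step 3: cell (5,0)='T' (+4 fires, +3 burnt)
Step 4: cell (5,0)='F' (+5 fires, +4 burnt)
  -> target ignites at step 4
Step 5: cell (5,0)='.' (+4 fires, +5 burnt)
Step 6: cell (5,0)='.' (+4 fires, +4 burnt)
Step 7: cell (5,0)='.' (+2 fires, +4 burnt)
Step 8: cell (5,0)='.' (+1 fires, +2 burnt)
Step 9: cell (5,0)='.' (+1 fires, +1 burnt)
Step 10: cell (5,0)='.' (+0 fires, +1 burnt)
  fire out at step 10

4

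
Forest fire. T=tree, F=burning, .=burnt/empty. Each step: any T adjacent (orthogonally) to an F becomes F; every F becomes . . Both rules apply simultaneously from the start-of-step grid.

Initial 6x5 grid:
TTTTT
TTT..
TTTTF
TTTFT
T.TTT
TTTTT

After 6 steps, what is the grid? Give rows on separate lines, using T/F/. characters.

Step 1: 4 trees catch fire, 2 burn out
  TTTTT
  TTT..
  TTTF.
  TTF.F
  T.TFT
  TTTTT
Step 2: 5 trees catch fire, 4 burn out
  TTTTT
  TTT..
  TTF..
  TF...
  T.F.F
  TTTFT
Step 3: 5 trees catch fire, 5 burn out
  TTTTT
  TTF..
  TF...
  F....
  T....
  TTF.F
Step 4: 5 trees catch fire, 5 burn out
  TTFTT
  TF...
  F....
  .....
  F....
  TF...
Step 5: 4 trees catch fire, 5 burn out
  TF.FT
  F....
  .....
  .....
  .....
  F....
Step 6: 2 trees catch fire, 4 burn out
  F...F
  .....
  .....
  .....
  .....
  .....

F...F
.....
.....
.....
.....
.....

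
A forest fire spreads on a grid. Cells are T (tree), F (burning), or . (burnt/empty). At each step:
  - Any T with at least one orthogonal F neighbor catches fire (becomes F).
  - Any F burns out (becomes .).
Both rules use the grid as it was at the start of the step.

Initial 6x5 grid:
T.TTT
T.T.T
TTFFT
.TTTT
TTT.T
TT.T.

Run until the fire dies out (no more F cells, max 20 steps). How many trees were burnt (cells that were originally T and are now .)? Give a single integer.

Answer: 20

Derivation:
Step 1: +5 fires, +2 burnt (F count now 5)
Step 2: +6 fires, +5 burnt (F count now 6)
Step 3: +5 fires, +6 burnt (F count now 5)
Step 4: +3 fires, +5 burnt (F count now 3)
Step 5: +1 fires, +3 burnt (F count now 1)
Step 6: +0 fires, +1 burnt (F count now 0)
Fire out after step 6
Initially T: 21, now '.': 29
Total burnt (originally-T cells now '.'): 20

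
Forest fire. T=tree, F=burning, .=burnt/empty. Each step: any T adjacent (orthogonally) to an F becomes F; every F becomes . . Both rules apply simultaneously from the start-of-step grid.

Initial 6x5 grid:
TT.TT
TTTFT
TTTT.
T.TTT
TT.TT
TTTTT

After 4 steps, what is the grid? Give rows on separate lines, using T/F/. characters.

Step 1: 4 trees catch fire, 1 burn out
  TT.FT
  TTF.F
  TTTF.
  T.TTT
  TT.TT
  TTTTT
Step 2: 4 trees catch fire, 4 burn out
  TT..F
  TF...
  TTF..
  T.TFT
  TT.TT
  TTTTT
Step 3: 6 trees catch fire, 4 burn out
  TF...
  F....
  TF...
  T.F.F
  TT.FT
  TTTTT
Step 4: 4 trees catch fire, 6 burn out
  F....
  .....
  F....
  T....
  TT..F
  TTTFT

F....
.....
F....
T....
TT..F
TTTFT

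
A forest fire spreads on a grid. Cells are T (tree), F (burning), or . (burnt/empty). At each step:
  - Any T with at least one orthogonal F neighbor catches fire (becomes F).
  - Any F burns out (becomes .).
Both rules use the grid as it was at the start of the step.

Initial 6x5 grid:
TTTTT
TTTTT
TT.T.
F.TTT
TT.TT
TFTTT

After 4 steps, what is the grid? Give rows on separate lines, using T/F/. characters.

Step 1: 5 trees catch fire, 2 burn out
  TTTTT
  TTTTT
  FT.T.
  ..TTT
  FF.TT
  F.FTT
Step 2: 3 trees catch fire, 5 burn out
  TTTTT
  FTTTT
  .F.T.
  ..TTT
  ...TT
  ...FT
Step 3: 4 trees catch fire, 3 burn out
  FTTTT
  .FTTT
  ...T.
  ..TTT
  ...FT
  ....F
Step 4: 4 trees catch fire, 4 burn out
  .FTTT
  ..FTT
  ...T.
  ..TFT
  ....F
  .....

.FTTT
..FTT
...T.
..TFT
....F
.....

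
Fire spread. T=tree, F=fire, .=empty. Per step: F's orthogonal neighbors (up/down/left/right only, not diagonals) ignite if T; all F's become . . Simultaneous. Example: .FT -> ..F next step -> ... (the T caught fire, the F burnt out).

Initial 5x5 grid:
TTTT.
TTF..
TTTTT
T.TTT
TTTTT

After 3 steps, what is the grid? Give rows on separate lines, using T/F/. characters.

Step 1: 3 trees catch fire, 1 burn out
  TTFT.
  TF...
  TTFTT
  T.TTT
  TTTTT
Step 2: 6 trees catch fire, 3 burn out
  TF.F.
  F....
  TF.FT
  T.FTT
  TTTTT
Step 3: 5 trees catch fire, 6 burn out
  F....
  .....
  F...F
  T..FT
  TTFTT

F....
.....
F...F
T..FT
TTFTT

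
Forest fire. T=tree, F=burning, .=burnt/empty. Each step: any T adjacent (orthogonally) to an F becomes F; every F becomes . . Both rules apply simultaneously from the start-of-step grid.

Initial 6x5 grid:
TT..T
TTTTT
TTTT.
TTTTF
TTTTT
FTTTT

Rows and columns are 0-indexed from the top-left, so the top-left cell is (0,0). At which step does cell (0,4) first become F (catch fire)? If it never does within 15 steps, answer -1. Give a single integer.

Step 1: cell (0,4)='T' (+4 fires, +2 burnt)
Step 2: cell (0,4)='T' (+7 fires, +4 burnt)
Step 3: cell (0,4)='T' (+6 fires, +7 burnt)
Step 4: cell (0,4)='T' (+4 fires, +6 burnt)
Step 5: cell (0,4)='F' (+3 fires, +4 burnt)
  -> target ignites at step 5
Step 6: cell (0,4)='.' (+1 fires, +3 burnt)
Step 7: cell (0,4)='.' (+0 fires, +1 burnt)
  fire out at step 7

5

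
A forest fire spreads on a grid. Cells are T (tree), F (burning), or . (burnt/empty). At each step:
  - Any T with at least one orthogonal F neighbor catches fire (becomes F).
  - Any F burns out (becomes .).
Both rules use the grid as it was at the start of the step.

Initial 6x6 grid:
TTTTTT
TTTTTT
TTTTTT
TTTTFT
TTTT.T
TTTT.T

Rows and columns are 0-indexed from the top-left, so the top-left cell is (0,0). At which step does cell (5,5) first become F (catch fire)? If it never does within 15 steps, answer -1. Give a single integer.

Step 1: cell (5,5)='T' (+3 fires, +1 burnt)
Step 2: cell (5,5)='T' (+6 fires, +3 burnt)
Step 3: cell (5,5)='F' (+8 fires, +6 burnt)
  -> target ignites at step 3
Step 4: cell (5,5)='.' (+7 fires, +8 burnt)
Step 5: cell (5,5)='.' (+5 fires, +7 burnt)
Step 6: cell (5,5)='.' (+3 fires, +5 burnt)
Step 7: cell (5,5)='.' (+1 fires, +3 burnt)
Step 8: cell (5,5)='.' (+0 fires, +1 burnt)
  fire out at step 8

3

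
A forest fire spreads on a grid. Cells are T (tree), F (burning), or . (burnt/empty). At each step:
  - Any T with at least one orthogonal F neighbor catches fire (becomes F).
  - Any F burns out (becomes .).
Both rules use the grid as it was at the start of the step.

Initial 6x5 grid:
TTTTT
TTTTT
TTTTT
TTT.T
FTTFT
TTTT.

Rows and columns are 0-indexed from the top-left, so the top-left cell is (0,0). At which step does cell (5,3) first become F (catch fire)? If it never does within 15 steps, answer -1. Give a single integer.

Step 1: cell (5,3)='F' (+6 fires, +2 burnt)
  -> target ignites at step 1
Step 2: cell (5,3)='.' (+6 fires, +6 burnt)
Step 3: cell (5,3)='.' (+4 fires, +6 burnt)
Step 4: cell (5,3)='.' (+5 fires, +4 burnt)
Step 5: cell (5,3)='.' (+4 fires, +5 burnt)
Step 6: cell (5,3)='.' (+1 fires, +4 burnt)
Step 7: cell (5,3)='.' (+0 fires, +1 burnt)
  fire out at step 7

1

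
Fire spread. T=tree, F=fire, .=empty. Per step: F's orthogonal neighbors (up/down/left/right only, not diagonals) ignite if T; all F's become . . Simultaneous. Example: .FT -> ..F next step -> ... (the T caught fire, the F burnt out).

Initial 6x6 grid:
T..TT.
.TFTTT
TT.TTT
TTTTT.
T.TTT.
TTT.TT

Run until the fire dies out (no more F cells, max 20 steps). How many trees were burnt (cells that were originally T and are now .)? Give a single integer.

Step 1: +2 fires, +1 burnt (F count now 2)
Step 2: +4 fires, +2 burnt (F count now 4)
Step 3: +6 fires, +4 burnt (F count now 6)
Step 4: +5 fires, +6 burnt (F count now 5)
Step 5: +3 fires, +5 burnt (F count now 3)
Step 6: +3 fires, +3 burnt (F count now 3)
Step 7: +2 fires, +3 burnt (F count now 2)
Step 8: +0 fires, +2 burnt (F count now 0)
Fire out after step 8
Initially T: 26, now '.': 35
Total burnt (originally-T cells now '.'): 25

Answer: 25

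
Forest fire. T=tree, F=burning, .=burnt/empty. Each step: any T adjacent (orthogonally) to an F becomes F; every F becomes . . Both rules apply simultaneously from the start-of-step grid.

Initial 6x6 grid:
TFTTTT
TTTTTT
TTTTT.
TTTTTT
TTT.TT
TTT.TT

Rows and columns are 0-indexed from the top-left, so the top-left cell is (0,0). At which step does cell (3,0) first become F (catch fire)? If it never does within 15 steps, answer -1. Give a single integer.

Step 1: cell (3,0)='T' (+3 fires, +1 burnt)
Step 2: cell (3,0)='T' (+4 fires, +3 burnt)
Step 3: cell (3,0)='T' (+5 fires, +4 burnt)
Step 4: cell (3,0)='F' (+6 fires, +5 burnt)
  -> target ignites at step 4
Step 5: cell (3,0)='.' (+6 fires, +6 burnt)
Step 6: cell (3,0)='.' (+3 fires, +6 burnt)
Step 7: cell (3,0)='.' (+2 fires, +3 burnt)
Step 8: cell (3,0)='.' (+2 fires, +2 burnt)
Step 9: cell (3,0)='.' (+1 fires, +2 burnt)
Step 10: cell (3,0)='.' (+0 fires, +1 burnt)
  fire out at step 10

4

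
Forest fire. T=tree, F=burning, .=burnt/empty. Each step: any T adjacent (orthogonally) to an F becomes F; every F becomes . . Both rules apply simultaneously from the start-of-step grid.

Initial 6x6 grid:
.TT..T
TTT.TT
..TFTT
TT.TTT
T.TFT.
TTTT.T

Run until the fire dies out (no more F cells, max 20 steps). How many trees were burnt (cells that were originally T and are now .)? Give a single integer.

Step 1: +6 fires, +2 burnt (F count now 6)
Step 2: +5 fires, +6 burnt (F count now 5)
Step 3: +5 fires, +5 burnt (F count now 5)
Step 4: +4 fires, +5 burnt (F count now 4)
Step 5: +1 fires, +4 burnt (F count now 1)
Step 6: +1 fires, +1 burnt (F count now 1)
Step 7: +1 fires, +1 burnt (F count now 1)
Step 8: +0 fires, +1 burnt (F count now 0)
Fire out after step 8
Initially T: 24, now '.': 35
Total burnt (originally-T cells now '.'): 23

Answer: 23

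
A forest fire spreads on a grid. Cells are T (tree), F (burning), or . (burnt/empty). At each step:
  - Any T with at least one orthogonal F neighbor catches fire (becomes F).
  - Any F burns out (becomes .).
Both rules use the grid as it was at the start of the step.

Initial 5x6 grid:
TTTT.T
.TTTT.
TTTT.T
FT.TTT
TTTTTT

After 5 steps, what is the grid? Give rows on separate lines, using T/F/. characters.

Step 1: 3 trees catch fire, 1 burn out
  TTTT.T
  .TTTT.
  FTTT.T
  .F.TTT
  FTTTTT
Step 2: 2 trees catch fire, 3 burn out
  TTTT.T
  .TTTT.
  .FTT.T
  ...TTT
  .FTTTT
Step 3: 3 trees catch fire, 2 burn out
  TTTT.T
  .FTTT.
  ..FT.T
  ...TTT
  ..FTTT
Step 4: 4 trees catch fire, 3 burn out
  TFTT.T
  ..FTT.
  ...F.T
  ...TTT
  ...FTT
Step 5: 5 trees catch fire, 4 burn out
  F.FT.T
  ...FT.
  .....T
  ...FTT
  ....FT

F.FT.T
...FT.
.....T
...FTT
....FT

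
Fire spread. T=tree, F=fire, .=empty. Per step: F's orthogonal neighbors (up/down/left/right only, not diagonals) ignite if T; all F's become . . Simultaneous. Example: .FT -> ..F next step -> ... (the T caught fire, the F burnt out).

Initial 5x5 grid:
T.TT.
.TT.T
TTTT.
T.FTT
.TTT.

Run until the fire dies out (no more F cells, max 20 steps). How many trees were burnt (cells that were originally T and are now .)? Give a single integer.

Answer: 14

Derivation:
Step 1: +3 fires, +1 burnt (F count now 3)
Step 2: +6 fires, +3 burnt (F count now 6)
Step 3: +3 fires, +6 burnt (F count now 3)
Step 4: +2 fires, +3 burnt (F count now 2)
Step 5: +0 fires, +2 burnt (F count now 0)
Fire out after step 5
Initially T: 16, now '.': 23
Total burnt (originally-T cells now '.'): 14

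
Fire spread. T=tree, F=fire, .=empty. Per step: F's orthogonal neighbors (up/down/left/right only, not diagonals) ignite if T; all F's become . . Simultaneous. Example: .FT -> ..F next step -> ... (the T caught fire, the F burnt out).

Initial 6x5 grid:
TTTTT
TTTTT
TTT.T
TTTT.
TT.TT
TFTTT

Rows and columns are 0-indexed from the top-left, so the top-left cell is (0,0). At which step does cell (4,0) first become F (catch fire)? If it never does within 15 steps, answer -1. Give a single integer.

Step 1: cell (4,0)='T' (+3 fires, +1 burnt)
Step 2: cell (4,0)='F' (+3 fires, +3 burnt)
  -> target ignites at step 2
Step 3: cell (4,0)='.' (+5 fires, +3 burnt)
Step 4: cell (4,0)='.' (+5 fires, +5 burnt)
Step 5: cell (4,0)='.' (+3 fires, +5 burnt)
Step 6: cell (4,0)='.' (+3 fires, +3 burnt)
Step 7: cell (4,0)='.' (+2 fires, +3 burnt)
Step 8: cell (4,0)='.' (+2 fires, +2 burnt)
Step 9: cell (4,0)='.' (+0 fires, +2 burnt)
  fire out at step 9

2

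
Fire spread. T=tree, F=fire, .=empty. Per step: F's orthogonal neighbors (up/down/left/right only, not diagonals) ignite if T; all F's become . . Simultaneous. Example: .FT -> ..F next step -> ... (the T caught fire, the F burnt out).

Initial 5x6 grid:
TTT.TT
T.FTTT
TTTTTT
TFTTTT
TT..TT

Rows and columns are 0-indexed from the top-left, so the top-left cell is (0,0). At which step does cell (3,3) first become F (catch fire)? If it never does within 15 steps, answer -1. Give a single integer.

Step 1: cell (3,3)='T' (+7 fires, +2 burnt)
Step 2: cell (3,3)='F' (+6 fires, +7 burnt)
  -> target ignites at step 2
Step 3: cell (3,3)='.' (+6 fires, +6 burnt)
Step 4: cell (3,3)='.' (+4 fires, +6 burnt)
Step 5: cell (3,3)='.' (+1 fires, +4 burnt)
Step 6: cell (3,3)='.' (+0 fires, +1 burnt)
  fire out at step 6

2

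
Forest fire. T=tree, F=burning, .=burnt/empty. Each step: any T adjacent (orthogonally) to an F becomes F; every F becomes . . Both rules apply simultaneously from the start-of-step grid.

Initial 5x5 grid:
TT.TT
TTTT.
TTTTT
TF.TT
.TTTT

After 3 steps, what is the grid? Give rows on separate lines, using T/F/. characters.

Step 1: 3 trees catch fire, 1 burn out
  TT.TT
  TTTT.
  TFTTT
  F..TT
  .FTTT
Step 2: 4 trees catch fire, 3 burn out
  TT.TT
  TFTT.
  F.FTT
  ...TT
  ..FTT
Step 3: 5 trees catch fire, 4 burn out
  TF.TT
  F.FT.
  ...FT
  ...TT
  ...FT

TF.TT
F.FT.
...FT
...TT
...FT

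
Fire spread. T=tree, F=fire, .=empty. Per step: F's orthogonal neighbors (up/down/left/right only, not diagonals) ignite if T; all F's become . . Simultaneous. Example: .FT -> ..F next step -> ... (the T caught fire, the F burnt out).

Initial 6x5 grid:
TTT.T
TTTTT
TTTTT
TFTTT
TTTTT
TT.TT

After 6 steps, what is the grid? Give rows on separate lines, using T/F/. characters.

Step 1: 4 trees catch fire, 1 burn out
  TTT.T
  TTTTT
  TFTTT
  F.FTT
  TFTTT
  TT.TT
Step 2: 7 trees catch fire, 4 burn out
  TTT.T
  TFTTT
  F.FTT
  ...FT
  F.FTT
  TF.TT
Step 3: 7 trees catch fire, 7 burn out
  TFT.T
  F.FTT
  ...FT
  ....F
  ...FT
  F..TT
Step 4: 6 trees catch fire, 7 burn out
  F.F.T
  ...FT
  ....F
  .....
  ....F
  ...FT
Step 5: 2 trees catch fire, 6 burn out
  ....T
  ....F
  .....
  .....
  .....
  ....F
Step 6: 1 trees catch fire, 2 burn out
  ....F
  .....
  .....
  .....
  .....
  .....

....F
.....
.....
.....
.....
.....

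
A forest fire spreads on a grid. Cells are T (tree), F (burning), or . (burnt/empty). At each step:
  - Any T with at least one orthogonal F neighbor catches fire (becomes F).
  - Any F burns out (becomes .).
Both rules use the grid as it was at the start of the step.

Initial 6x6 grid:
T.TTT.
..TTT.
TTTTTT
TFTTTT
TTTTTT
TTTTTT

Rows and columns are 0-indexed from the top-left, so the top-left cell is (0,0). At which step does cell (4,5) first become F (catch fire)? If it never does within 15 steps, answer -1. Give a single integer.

Step 1: cell (4,5)='T' (+4 fires, +1 burnt)
Step 2: cell (4,5)='T' (+6 fires, +4 burnt)
Step 3: cell (4,5)='T' (+6 fires, +6 burnt)
Step 4: cell (4,5)='T' (+6 fires, +6 burnt)
Step 5: cell (4,5)='F' (+5 fires, +6 burnt)
  -> target ignites at step 5
Step 6: cell (4,5)='.' (+2 fires, +5 burnt)
Step 7: cell (4,5)='.' (+0 fires, +2 burnt)
  fire out at step 7

5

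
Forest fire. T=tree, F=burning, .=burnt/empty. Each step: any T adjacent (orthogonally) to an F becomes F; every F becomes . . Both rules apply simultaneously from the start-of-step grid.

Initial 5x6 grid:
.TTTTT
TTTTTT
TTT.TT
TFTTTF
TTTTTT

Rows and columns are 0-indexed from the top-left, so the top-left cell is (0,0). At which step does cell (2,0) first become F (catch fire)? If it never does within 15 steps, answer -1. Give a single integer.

Step 1: cell (2,0)='T' (+7 fires, +2 burnt)
Step 2: cell (2,0)='F' (+9 fires, +7 burnt)
  -> target ignites at step 2
Step 3: cell (2,0)='.' (+6 fires, +9 burnt)
Step 4: cell (2,0)='.' (+3 fires, +6 burnt)
Step 5: cell (2,0)='.' (+1 fires, +3 burnt)
Step 6: cell (2,0)='.' (+0 fires, +1 burnt)
  fire out at step 6

2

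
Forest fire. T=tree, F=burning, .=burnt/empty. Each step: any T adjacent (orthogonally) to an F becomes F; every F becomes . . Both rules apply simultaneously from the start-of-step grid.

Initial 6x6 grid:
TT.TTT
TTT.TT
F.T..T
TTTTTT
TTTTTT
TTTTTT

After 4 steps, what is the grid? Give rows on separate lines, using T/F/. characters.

Step 1: 2 trees catch fire, 1 burn out
  TT.TTT
  FTT.TT
  ..T..T
  FTTTTT
  TTTTTT
  TTTTTT
Step 2: 4 trees catch fire, 2 burn out
  FT.TTT
  .FT.TT
  ..T..T
  .FTTTT
  FTTTTT
  TTTTTT
Step 3: 5 trees catch fire, 4 burn out
  .F.TTT
  ..F.TT
  ..T..T
  ..FTTT
  .FTTTT
  FTTTTT
Step 4: 4 trees catch fire, 5 burn out
  ...TTT
  ....TT
  ..F..T
  ...FTT
  ..FTTT
  .FTTTT

...TTT
....TT
..F..T
...FTT
..FTTT
.FTTTT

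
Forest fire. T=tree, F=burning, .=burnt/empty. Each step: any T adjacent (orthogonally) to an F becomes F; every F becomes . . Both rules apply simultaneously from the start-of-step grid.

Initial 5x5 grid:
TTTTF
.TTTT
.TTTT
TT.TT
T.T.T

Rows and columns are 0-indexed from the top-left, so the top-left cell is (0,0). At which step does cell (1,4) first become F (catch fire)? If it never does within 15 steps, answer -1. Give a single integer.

Step 1: cell (1,4)='F' (+2 fires, +1 burnt)
  -> target ignites at step 1
Step 2: cell (1,4)='.' (+3 fires, +2 burnt)
Step 3: cell (1,4)='.' (+4 fires, +3 burnt)
Step 4: cell (1,4)='.' (+5 fires, +4 burnt)
Step 5: cell (1,4)='.' (+1 fires, +5 burnt)
Step 6: cell (1,4)='.' (+1 fires, +1 burnt)
Step 7: cell (1,4)='.' (+1 fires, +1 burnt)
Step 8: cell (1,4)='.' (+1 fires, +1 burnt)
Step 9: cell (1,4)='.' (+0 fires, +1 burnt)
  fire out at step 9

1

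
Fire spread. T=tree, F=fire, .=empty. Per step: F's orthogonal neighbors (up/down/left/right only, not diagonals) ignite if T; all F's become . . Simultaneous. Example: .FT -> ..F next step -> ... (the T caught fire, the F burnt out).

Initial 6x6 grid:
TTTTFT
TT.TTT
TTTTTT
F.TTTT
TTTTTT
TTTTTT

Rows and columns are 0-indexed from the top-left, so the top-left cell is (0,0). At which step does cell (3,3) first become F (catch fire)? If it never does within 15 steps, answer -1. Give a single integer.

Step 1: cell (3,3)='T' (+5 fires, +2 burnt)
Step 2: cell (3,3)='T' (+8 fires, +5 burnt)
Step 3: cell (3,3)='T' (+9 fires, +8 burnt)
Step 4: cell (3,3)='F' (+6 fires, +9 burnt)
  -> target ignites at step 4
Step 5: cell (3,3)='.' (+3 fires, +6 burnt)
Step 6: cell (3,3)='.' (+1 fires, +3 burnt)
Step 7: cell (3,3)='.' (+0 fires, +1 burnt)
  fire out at step 7

4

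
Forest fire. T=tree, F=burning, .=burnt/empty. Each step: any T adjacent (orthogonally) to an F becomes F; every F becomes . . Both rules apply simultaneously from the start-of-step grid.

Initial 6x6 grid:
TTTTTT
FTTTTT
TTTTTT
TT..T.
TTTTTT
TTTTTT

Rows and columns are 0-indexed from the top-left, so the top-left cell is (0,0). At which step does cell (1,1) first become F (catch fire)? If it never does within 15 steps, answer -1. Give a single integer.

Step 1: cell (1,1)='F' (+3 fires, +1 burnt)
  -> target ignites at step 1
Step 2: cell (1,1)='.' (+4 fires, +3 burnt)
Step 3: cell (1,1)='.' (+5 fires, +4 burnt)
Step 4: cell (1,1)='.' (+5 fires, +5 burnt)
Step 5: cell (1,1)='.' (+5 fires, +5 burnt)
Step 6: cell (1,1)='.' (+5 fires, +5 burnt)
Step 7: cell (1,1)='.' (+2 fires, +5 burnt)
Step 8: cell (1,1)='.' (+2 fires, +2 burnt)
Step 9: cell (1,1)='.' (+1 fires, +2 burnt)
Step 10: cell (1,1)='.' (+0 fires, +1 burnt)
  fire out at step 10

1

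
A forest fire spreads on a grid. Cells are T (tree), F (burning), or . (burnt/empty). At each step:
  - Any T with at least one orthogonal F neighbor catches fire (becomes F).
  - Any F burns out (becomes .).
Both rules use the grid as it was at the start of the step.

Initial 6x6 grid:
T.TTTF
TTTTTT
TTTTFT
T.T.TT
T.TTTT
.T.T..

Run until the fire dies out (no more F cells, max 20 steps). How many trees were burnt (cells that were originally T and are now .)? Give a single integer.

Answer: 25

Derivation:
Step 1: +6 fires, +2 burnt (F count now 6)
Step 2: +5 fires, +6 burnt (F count now 5)
Step 3: +6 fires, +5 burnt (F count now 6)
Step 4: +4 fires, +6 burnt (F count now 4)
Step 5: +2 fires, +4 burnt (F count now 2)
Step 6: +2 fires, +2 burnt (F count now 2)
Step 7: +0 fires, +2 burnt (F count now 0)
Fire out after step 7
Initially T: 26, now '.': 35
Total burnt (originally-T cells now '.'): 25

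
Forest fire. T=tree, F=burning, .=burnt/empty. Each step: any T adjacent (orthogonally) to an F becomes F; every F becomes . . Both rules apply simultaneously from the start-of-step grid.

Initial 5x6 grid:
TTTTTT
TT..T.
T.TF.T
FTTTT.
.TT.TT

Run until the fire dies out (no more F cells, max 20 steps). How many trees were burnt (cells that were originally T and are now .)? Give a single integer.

Answer: 19

Derivation:
Step 1: +4 fires, +2 burnt (F count now 4)
Step 2: +4 fires, +4 burnt (F count now 4)
Step 3: +4 fires, +4 burnt (F count now 4)
Step 4: +2 fires, +4 burnt (F count now 2)
Step 5: +1 fires, +2 burnt (F count now 1)
Step 6: +1 fires, +1 burnt (F count now 1)
Step 7: +1 fires, +1 burnt (F count now 1)
Step 8: +2 fires, +1 burnt (F count now 2)
Step 9: +0 fires, +2 burnt (F count now 0)
Fire out after step 9
Initially T: 20, now '.': 29
Total burnt (originally-T cells now '.'): 19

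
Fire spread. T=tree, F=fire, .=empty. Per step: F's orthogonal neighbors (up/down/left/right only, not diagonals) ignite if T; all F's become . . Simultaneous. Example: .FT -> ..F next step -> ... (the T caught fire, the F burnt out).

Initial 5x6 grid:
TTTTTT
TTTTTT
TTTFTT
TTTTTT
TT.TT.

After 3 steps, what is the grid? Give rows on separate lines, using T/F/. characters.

Step 1: 4 trees catch fire, 1 burn out
  TTTTTT
  TTTFTT
  TTF.FT
  TTTFTT
  TT.TT.
Step 2: 8 trees catch fire, 4 burn out
  TTTFTT
  TTF.FT
  TF...F
  TTF.FT
  TT.FT.
Step 3: 8 trees catch fire, 8 burn out
  TTF.FT
  TF...F
  F.....
  TF...F
  TT..F.

TTF.FT
TF...F
F.....
TF...F
TT..F.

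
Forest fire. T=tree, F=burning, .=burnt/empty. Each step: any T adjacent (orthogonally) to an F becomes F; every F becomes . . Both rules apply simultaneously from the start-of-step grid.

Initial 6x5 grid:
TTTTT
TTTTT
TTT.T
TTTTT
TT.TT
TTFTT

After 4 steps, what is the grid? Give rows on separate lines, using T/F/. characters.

Step 1: 2 trees catch fire, 1 burn out
  TTTTT
  TTTTT
  TTT.T
  TTTTT
  TT.TT
  TF.FT
Step 2: 4 trees catch fire, 2 burn out
  TTTTT
  TTTTT
  TTT.T
  TTTTT
  TF.FT
  F...F
Step 3: 4 trees catch fire, 4 burn out
  TTTTT
  TTTTT
  TTT.T
  TFTFT
  F...F
  .....
Step 4: 4 trees catch fire, 4 burn out
  TTTTT
  TTTTT
  TFT.T
  F.F.F
  .....
  .....

TTTTT
TTTTT
TFT.T
F.F.F
.....
.....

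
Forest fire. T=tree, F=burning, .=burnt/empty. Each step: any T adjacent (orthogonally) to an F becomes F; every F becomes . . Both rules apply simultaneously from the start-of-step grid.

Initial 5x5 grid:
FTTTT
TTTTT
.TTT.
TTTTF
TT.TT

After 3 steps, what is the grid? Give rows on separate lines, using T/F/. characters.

Step 1: 4 trees catch fire, 2 burn out
  .FTTT
  FTTTT
  .TTT.
  TTTF.
  TT.TF
Step 2: 5 trees catch fire, 4 burn out
  ..FTT
  .FTTT
  .TTF.
  TTF..
  TT.F.
Step 3: 6 trees catch fire, 5 burn out
  ...FT
  ..FFT
  .FF..
  TF...
  TT...

...FT
..FFT
.FF..
TF...
TT...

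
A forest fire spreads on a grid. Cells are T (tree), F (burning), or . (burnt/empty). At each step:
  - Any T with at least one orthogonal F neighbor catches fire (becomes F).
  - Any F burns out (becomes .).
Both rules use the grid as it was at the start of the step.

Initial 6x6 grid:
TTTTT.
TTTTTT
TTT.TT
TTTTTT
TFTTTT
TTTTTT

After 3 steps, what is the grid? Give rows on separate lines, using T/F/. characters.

Step 1: 4 trees catch fire, 1 burn out
  TTTTT.
  TTTTTT
  TTT.TT
  TFTTTT
  F.FTTT
  TFTTTT
Step 2: 6 trees catch fire, 4 burn out
  TTTTT.
  TTTTTT
  TFT.TT
  F.FTTT
  ...FTT
  F.FTTT
Step 3: 6 trees catch fire, 6 burn out
  TTTTT.
  TFTTTT
  F.F.TT
  ...FTT
  ....FT
  ...FTT

TTTTT.
TFTTTT
F.F.TT
...FTT
....FT
...FTT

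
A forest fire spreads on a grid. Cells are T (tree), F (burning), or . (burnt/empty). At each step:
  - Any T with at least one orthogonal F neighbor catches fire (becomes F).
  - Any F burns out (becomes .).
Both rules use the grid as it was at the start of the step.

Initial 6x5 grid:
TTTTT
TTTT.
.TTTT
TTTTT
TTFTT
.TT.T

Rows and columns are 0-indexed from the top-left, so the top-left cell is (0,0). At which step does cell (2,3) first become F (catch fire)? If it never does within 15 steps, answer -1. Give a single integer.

Step 1: cell (2,3)='T' (+4 fires, +1 burnt)
Step 2: cell (2,3)='T' (+6 fires, +4 burnt)
Step 3: cell (2,3)='F' (+6 fires, +6 burnt)
  -> target ignites at step 3
Step 4: cell (2,3)='.' (+4 fires, +6 burnt)
Step 5: cell (2,3)='.' (+3 fires, +4 burnt)
Step 6: cell (2,3)='.' (+2 fires, +3 burnt)
Step 7: cell (2,3)='.' (+0 fires, +2 burnt)
  fire out at step 7

3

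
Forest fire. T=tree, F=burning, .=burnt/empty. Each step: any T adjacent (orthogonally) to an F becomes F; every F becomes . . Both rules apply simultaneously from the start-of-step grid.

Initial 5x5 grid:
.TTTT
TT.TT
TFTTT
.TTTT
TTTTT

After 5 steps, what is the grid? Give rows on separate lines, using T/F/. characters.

Step 1: 4 trees catch fire, 1 burn out
  .TTTT
  TF.TT
  F.FTT
  .FTTT
  TTTTT
Step 2: 5 trees catch fire, 4 burn out
  .FTTT
  F..TT
  ...FT
  ..FTT
  TFTTT
Step 3: 6 trees catch fire, 5 burn out
  ..FTT
  ...FT
  ....F
  ...FT
  F.FTT
Step 4: 4 trees catch fire, 6 burn out
  ...FT
  ....F
  .....
  ....F
  ...FT
Step 5: 2 trees catch fire, 4 burn out
  ....F
  .....
  .....
  .....
  ....F

....F
.....
.....
.....
....F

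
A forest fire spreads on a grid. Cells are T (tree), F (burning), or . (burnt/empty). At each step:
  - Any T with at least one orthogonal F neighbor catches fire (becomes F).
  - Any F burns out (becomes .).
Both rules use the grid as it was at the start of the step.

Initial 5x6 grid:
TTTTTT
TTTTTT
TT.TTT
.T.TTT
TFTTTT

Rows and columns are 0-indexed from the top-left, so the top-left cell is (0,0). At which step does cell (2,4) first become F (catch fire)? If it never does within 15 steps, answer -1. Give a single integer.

Step 1: cell (2,4)='T' (+3 fires, +1 burnt)
Step 2: cell (2,4)='T' (+2 fires, +3 burnt)
Step 3: cell (2,4)='T' (+4 fires, +2 burnt)
Step 4: cell (2,4)='T' (+6 fires, +4 burnt)
Step 5: cell (2,4)='F' (+5 fires, +6 burnt)
  -> target ignites at step 5
Step 6: cell (2,4)='.' (+3 fires, +5 burnt)
Step 7: cell (2,4)='.' (+2 fires, +3 burnt)
Step 8: cell (2,4)='.' (+1 fires, +2 burnt)
Step 9: cell (2,4)='.' (+0 fires, +1 burnt)
  fire out at step 9

5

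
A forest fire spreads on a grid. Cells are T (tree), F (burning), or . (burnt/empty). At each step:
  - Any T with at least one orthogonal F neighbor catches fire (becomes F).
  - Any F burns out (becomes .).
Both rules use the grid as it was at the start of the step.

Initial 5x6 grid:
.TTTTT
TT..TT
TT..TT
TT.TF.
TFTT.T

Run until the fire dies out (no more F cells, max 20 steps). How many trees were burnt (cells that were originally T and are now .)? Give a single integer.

Step 1: +5 fires, +2 burnt (F count now 5)
Step 2: +5 fires, +5 burnt (F count now 5)
Step 3: +4 fires, +5 burnt (F count now 4)
Step 4: +4 fires, +4 burnt (F count now 4)
Step 5: +1 fires, +4 burnt (F count now 1)
Step 6: +0 fires, +1 burnt (F count now 0)
Fire out after step 6
Initially T: 20, now '.': 29
Total burnt (originally-T cells now '.'): 19

Answer: 19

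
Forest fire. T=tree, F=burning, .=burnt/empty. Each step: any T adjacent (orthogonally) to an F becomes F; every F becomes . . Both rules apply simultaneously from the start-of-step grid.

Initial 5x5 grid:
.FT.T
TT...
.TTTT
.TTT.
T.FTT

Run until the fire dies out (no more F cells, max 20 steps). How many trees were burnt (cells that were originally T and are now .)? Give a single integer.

Answer: 12

Derivation:
Step 1: +4 fires, +2 burnt (F count now 4)
Step 2: +6 fires, +4 burnt (F count now 6)
Step 3: +1 fires, +6 burnt (F count now 1)
Step 4: +1 fires, +1 burnt (F count now 1)
Step 5: +0 fires, +1 burnt (F count now 0)
Fire out after step 5
Initially T: 14, now '.': 23
Total burnt (originally-T cells now '.'): 12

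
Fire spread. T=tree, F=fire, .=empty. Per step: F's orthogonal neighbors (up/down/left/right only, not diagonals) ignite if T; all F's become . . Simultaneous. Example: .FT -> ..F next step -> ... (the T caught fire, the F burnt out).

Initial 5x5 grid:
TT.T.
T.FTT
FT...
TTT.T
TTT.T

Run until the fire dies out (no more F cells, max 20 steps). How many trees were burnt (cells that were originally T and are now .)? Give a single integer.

Step 1: +4 fires, +2 burnt (F count now 4)
Step 2: +5 fires, +4 burnt (F count now 5)
Step 3: +3 fires, +5 burnt (F count now 3)
Step 4: +1 fires, +3 burnt (F count now 1)
Step 5: +0 fires, +1 burnt (F count now 0)
Fire out after step 5
Initially T: 15, now '.': 23
Total burnt (originally-T cells now '.'): 13

Answer: 13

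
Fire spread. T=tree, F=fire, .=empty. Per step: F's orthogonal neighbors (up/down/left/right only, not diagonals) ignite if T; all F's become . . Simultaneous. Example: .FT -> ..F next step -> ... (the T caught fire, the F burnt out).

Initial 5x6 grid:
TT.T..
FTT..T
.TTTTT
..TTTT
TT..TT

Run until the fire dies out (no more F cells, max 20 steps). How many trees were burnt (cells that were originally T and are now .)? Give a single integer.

Answer: 16

Derivation:
Step 1: +2 fires, +1 burnt (F count now 2)
Step 2: +3 fires, +2 burnt (F count now 3)
Step 3: +1 fires, +3 burnt (F count now 1)
Step 4: +2 fires, +1 burnt (F count now 2)
Step 5: +2 fires, +2 burnt (F count now 2)
Step 6: +2 fires, +2 burnt (F count now 2)
Step 7: +3 fires, +2 burnt (F count now 3)
Step 8: +1 fires, +3 burnt (F count now 1)
Step 9: +0 fires, +1 burnt (F count now 0)
Fire out after step 9
Initially T: 19, now '.': 27
Total burnt (originally-T cells now '.'): 16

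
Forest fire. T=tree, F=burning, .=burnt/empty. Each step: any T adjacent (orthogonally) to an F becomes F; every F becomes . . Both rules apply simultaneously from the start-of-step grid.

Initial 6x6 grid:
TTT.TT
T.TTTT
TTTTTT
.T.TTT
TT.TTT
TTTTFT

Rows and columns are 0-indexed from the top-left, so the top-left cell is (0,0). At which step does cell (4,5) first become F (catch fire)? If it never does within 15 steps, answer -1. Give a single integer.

Step 1: cell (4,5)='T' (+3 fires, +1 burnt)
Step 2: cell (4,5)='F' (+4 fires, +3 burnt)
  -> target ignites at step 2
Step 3: cell (4,5)='.' (+4 fires, +4 burnt)
Step 4: cell (4,5)='.' (+5 fires, +4 burnt)
Step 5: cell (4,5)='.' (+6 fires, +5 burnt)
Step 6: cell (4,5)='.' (+3 fires, +6 burnt)
Step 7: cell (4,5)='.' (+2 fires, +3 burnt)
Step 8: cell (4,5)='.' (+2 fires, +2 burnt)
Step 9: cell (4,5)='.' (+1 fires, +2 burnt)
Step 10: cell (4,5)='.' (+0 fires, +1 burnt)
  fire out at step 10

2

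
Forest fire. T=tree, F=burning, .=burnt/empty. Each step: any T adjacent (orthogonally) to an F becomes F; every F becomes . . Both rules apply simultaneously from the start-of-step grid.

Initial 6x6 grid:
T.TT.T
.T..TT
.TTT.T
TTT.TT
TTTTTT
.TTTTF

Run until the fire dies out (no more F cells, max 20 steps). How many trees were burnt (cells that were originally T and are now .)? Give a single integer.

Answer: 23

Derivation:
Step 1: +2 fires, +1 burnt (F count now 2)
Step 2: +3 fires, +2 burnt (F count now 3)
Step 3: +4 fires, +3 burnt (F count now 4)
Step 4: +3 fires, +4 burnt (F count now 3)
Step 5: +4 fires, +3 burnt (F count now 4)
Step 6: +3 fires, +4 burnt (F count now 3)
Step 7: +3 fires, +3 burnt (F count now 3)
Step 8: +1 fires, +3 burnt (F count now 1)
Step 9: +0 fires, +1 burnt (F count now 0)
Fire out after step 9
Initially T: 26, now '.': 33
Total burnt (originally-T cells now '.'): 23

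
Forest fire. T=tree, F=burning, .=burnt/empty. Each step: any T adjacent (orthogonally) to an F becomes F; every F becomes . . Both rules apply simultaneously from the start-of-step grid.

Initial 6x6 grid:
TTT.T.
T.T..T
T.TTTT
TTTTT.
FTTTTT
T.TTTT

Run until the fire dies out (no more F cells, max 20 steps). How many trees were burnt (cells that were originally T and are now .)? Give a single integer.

Answer: 26

Derivation:
Step 1: +3 fires, +1 burnt (F count now 3)
Step 2: +3 fires, +3 burnt (F count now 3)
Step 3: +4 fires, +3 burnt (F count now 4)
Step 4: +5 fires, +4 burnt (F count now 5)
Step 5: +6 fires, +5 burnt (F count now 6)
Step 6: +3 fires, +6 burnt (F count now 3)
Step 7: +1 fires, +3 burnt (F count now 1)
Step 8: +1 fires, +1 burnt (F count now 1)
Step 9: +0 fires, +1 burnt (F count now 0)
Fire out after step 9
Initially T: 27, now '.': 35
Total burnt (originally-T cells now '.'): 26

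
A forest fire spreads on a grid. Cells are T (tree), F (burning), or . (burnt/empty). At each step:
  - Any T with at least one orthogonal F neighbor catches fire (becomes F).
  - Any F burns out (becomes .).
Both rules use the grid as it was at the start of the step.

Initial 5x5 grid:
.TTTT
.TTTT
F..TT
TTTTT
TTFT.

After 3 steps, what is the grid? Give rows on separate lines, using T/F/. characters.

Step 1: 4 trees catch fire, 2 burn out
  .TTTT
  .TTTT
  ...TT
  FTFTT
  TF.F.
Step 2: 3 trees catch fire, 4 burn out
  .TTTT
  .TTTT
  ...TT
  .F.FT
  F....
Step 3: 2 trees catch fire, 3 burn out
  .TTTT
  .TTTT
  ...FT
  ....F
  .....

.TTTT
.TTTT
...FT
....F
.....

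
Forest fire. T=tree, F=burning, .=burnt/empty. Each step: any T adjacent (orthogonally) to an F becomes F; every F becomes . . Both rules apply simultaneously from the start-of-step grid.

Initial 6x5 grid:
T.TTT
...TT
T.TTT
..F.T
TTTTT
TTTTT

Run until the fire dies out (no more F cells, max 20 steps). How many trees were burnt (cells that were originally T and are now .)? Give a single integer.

Answer: 19

Derivation:
Step 1: +2 fires, +1 burnt (F count now 2)
Step 2: +4 fires, +2 burnt (F count now 4)
Step 3: +6 fires, +4 burnt (F count now 6)
Step 4: +5 fires, +6 burnt (F count now 5)
Step 5: +2 fires, +5 burnt (F count now 2)
Step 6: +0 fires, +2 burnt (F count now 0)
Fire out after step 6
Initially T: 21, now '.': 28
Total burnt (originally-T cells now '.'): 19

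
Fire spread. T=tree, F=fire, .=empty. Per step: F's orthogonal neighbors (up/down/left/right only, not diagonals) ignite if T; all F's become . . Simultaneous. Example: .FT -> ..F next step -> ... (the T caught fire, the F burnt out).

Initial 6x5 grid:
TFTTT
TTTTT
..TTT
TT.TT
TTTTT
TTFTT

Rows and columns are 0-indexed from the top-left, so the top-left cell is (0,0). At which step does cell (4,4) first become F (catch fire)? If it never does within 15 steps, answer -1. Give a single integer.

Step 1: cell (4,4)='T' (+6 fires, +2 burnt)
Step 2: cell (4,4)='T' (+7 fires, +6 burnt)
Step 3: cell (4,4)='F' (+7 fires, +7 burnt)
  -> target ignites at step 3
Step 4: cell (4,4)='.' (+4 fires, +7 burnt)
Step 5: cell (4,4)='.' (+1 fires, +4 burnt)
Step 6: cell (4,4)='.' (+0 fires, +1 burnt)
  fire out at step 6

3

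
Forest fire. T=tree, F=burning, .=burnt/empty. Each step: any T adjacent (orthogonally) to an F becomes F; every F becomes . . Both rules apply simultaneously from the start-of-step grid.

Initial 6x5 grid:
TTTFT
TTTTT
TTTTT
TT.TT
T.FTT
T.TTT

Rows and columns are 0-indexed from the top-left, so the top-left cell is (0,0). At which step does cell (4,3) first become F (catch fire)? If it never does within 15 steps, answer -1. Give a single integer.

Step 1: cell (4,3)='F' (+5 fires, +2 burnt)
  -> target ignites at step 1
Step 2: cell (4,3)='.' (+7 fires, +5 burnt)
Step 3: cell (4,3)='.' (+6 fires, +7 burnt)
Step 4: cell (4,3)='.' (+2 fires, +6 burnt)
Step 5: cell (4,3)='.' (+2 fires, +2 burnt)
Step 6: cell (4,3)='.' (+1 fires, +2 burnt)
Step 7: cell (4,3)='.' (+1 fires, +1 burnt)
Step 8: cell (4,3)='.' (+1 fires, +1 burnt)
Step 9: cell (4,3)='.' (+0 fires, +1 burnt)
  fire out at step 9

1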